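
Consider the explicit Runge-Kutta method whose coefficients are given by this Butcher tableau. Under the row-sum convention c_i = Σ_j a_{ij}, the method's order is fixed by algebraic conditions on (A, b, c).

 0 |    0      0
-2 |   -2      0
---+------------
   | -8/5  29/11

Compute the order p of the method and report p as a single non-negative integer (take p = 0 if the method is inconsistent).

0

b = (-8/5, 29/11)
c = (0, -2)
Σ b_i: (-8/5)·1 + 29/11·1 = 57/55 ≠ 1 ⇒ order 0.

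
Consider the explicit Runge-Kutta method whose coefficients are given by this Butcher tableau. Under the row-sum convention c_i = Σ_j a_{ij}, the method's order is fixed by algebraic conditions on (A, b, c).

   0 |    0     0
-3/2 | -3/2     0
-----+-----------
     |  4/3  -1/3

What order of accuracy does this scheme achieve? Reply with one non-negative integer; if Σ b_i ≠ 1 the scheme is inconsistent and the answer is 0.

b = (4/3, -1/3)
c = (0, -3/2)
Σ b_i: 4/3·1 + (-1/3)·1 = 1 ✓
b·c: (-1/3)·(-3/2) = 1/2 ✓; 2 stages ⇒ order 2.

2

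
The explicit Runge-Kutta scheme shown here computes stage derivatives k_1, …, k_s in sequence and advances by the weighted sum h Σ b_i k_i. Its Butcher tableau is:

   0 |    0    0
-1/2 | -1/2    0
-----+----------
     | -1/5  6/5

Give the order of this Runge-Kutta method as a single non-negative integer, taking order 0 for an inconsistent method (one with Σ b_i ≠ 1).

1

b = (-1/5, 6/5)
c = (0, -1/2)
Σ b_i: (-1/5)·1 + 6/5·1 = 1 ✓
b·c: 6/5·(-1/2) = -3/5 ≠ 1/2 ⇒ order 1.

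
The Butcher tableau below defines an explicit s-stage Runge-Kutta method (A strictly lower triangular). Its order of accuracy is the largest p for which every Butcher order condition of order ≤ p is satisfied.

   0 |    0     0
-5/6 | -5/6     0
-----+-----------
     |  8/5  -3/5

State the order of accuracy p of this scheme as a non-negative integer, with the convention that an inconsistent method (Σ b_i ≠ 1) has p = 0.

2

b = (8/5, -3/5)
c = (0, -5/6)
Σ b_i: 8/5·1 + (-3/5)·1 = 1 ✓
b·c: (-3/5)·(-5/6) = 1/2 ✓; 2 stages ⇒ order 2.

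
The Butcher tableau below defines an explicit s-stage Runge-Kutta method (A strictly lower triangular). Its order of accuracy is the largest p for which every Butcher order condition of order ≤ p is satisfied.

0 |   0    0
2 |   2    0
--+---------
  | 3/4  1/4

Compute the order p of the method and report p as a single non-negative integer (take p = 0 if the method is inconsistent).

b = (3/4, 1/4)
c = (0, 2)
Σ b_i: 3/4·1 + 1/4·1 = 1 ✓
b·c: 1/4·2 = 1/2 ✓; 2 stages ⇒ order 2.

2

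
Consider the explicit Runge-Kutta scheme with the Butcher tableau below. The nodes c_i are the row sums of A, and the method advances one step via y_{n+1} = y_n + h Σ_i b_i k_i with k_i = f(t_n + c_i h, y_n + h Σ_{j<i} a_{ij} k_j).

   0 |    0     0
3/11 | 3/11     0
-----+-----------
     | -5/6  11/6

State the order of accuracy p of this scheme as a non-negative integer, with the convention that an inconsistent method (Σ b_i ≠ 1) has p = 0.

b = (-5/6, 11/6)
c = (0, 3/11)
Σ b_i: (-5/6)·1 + 11/6·1 = 1 ✓
b·c: 11/6·3/11 = 1/2 ✓; 2 stages ⇒ order 2.

2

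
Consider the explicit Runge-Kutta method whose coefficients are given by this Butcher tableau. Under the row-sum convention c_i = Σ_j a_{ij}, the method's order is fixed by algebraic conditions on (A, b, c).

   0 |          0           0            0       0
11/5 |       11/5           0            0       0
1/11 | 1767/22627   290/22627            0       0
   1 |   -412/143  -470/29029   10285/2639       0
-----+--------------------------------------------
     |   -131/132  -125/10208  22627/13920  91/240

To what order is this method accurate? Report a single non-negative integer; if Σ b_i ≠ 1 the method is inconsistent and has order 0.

b = (-131/132, -125/10208, 22627/13920, 91/240)
c = (0, 11/5, 1/11, 1)
Ac = (0, 0, 58/2057, 29/91)
Σ b_i: (-131/132)·1 + (-125/10208)·1 + 22627/13920·1 + 91/240·1 = 1 ✓
b·c: (-125/10208)·11/5 + 22627/13920·1/11 + 91/240·1 = 1/2 ✓
b·c²: (-125/10208)·121/25 + 22627/13920·1/121 + 91/240·1 = 1/3 ✓
b·Ac: 22627/13920·58/2057 + 91/240·29/91 = 1/6 ✓
b·c³: (-125/10208)·1331/125 + 22627/13920·1/1331 + 91/240·1 = 1/4 ✓
b·(c∘Ac): 22627/13920·58/22627 + 91/240·29/91 = 1/8 ✓
b·Ac²: 22627/13920·58/935 + 91/240·(-3/65) = 1/12 ✓
b·A²c: 91/240·10/91 = 1/24 ✓; 4 stages ⇒ order 4.

4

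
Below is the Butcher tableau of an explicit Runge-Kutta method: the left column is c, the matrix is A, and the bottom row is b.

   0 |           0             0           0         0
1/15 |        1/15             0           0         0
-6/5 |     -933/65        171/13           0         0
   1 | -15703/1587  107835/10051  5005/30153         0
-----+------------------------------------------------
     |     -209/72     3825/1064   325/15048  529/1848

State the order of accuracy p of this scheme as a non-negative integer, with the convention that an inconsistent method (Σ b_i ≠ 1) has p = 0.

b = (-209/72, 3825/1064, 325/15048, 529/1848)
c = (0, 1/15, -6/5, 1)
Ac = (0, 0, 57/65, 273/529)
Σ b_i: (-209/72)·1 + 3825/1064·1 + 325/15048·1 + 529/1848·1 = 1 ✓
b·c: 3825/1064·1/15 + 325/15048·(-6/5) + 529/1848·1 = 1/2 ✓
b·c²: 3825/1064·1/225 + 325/15048·36/25 + 529/1848·1 = 1/3 ✓
b·Ac: 325/15048·57/65 + 529/1848·273/529 = 1/6 ✓
b·c³: 3825/1064·1/3375 + 325/15048·(-216/125) + 529/1848·1 = 1/4 ✓
b·(c∘Ac): 325/15048·(-342/325) + 529/1848·273/529 = 1/8 ✓
b·Ac²: 325/15048·19/325 + 529/1848·455/1587 = 1/12 ✓
b·A²c: 529/1848·77/529 = 1/24 ✓; 4 stages ⇒ order 4.

4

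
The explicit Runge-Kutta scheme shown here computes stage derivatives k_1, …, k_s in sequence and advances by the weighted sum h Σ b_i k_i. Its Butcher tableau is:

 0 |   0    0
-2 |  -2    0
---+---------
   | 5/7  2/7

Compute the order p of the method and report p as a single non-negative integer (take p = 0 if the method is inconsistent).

b = (5/7, 2/7)
c = (0, -2)
Σ b_i: 5/7·1 + 2/7·1 = 1 ✓
b·c: 2/7·(-2) = -4/7 ≠ 1/2 ⇒ order 1.

1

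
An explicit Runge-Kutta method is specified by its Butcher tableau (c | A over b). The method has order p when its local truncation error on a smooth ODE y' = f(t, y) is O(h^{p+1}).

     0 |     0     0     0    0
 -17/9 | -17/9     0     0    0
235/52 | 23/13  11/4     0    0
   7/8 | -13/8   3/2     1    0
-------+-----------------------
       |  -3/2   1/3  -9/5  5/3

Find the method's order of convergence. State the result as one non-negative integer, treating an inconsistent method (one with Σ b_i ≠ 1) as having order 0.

b = (-3/2, 1/3, -9/5, 5/3)
c = (0, -17/9, 235/52, 7/8)
Ac = (0, 0, -187/36, 263/156)
Σ b_i: (-3/2)·1 + 1/3·1 + (-9/5)·1 + 5/3·1 = -13/10 ≠ 1 ⇒ order 0.

0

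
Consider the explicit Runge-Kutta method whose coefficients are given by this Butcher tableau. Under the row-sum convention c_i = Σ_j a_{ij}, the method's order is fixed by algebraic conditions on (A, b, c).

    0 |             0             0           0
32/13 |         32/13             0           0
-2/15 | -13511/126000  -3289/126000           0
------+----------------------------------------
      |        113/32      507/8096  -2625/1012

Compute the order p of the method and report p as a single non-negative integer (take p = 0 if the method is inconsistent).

b = (113/32, 507/8096, -2625/1012)
c = (0, 32/13, -2/15)
Ac = (0, 0, -506/7875)
Σ b_i: 113/32·1 + 507/8096·1 + (-2625/1012)·1 = 1 ✓
b·c: 507/8096·32/13 + (-2625/1012)·(-2/15) = 1/2 ✓
b·c²: 507/8096·1024/169 + (-2625/1012)·4/225 = 1/3 ✓
b·Ac: (-2625/1012)·(-506/7875) = 1/6 ✓; 3 stages ⇒ order 3.

3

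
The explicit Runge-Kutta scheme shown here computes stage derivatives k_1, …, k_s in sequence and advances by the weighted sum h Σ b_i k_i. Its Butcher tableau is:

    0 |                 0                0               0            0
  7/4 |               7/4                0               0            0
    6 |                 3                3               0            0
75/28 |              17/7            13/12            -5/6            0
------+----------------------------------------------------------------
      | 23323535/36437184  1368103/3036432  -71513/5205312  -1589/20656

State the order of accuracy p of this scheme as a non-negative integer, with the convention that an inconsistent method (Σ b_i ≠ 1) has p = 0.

3

b = (23323535/36437184, 1368103/3036432, -71513/5205312, -1589/20656)
c = (0, 7/4, 6, 75/28)
Ac = (0, 0, 21/4, -149/48)
Σ b_i: 23323535/36437184·1 + 1368103/3036432·1 + (-71513/5205312)·1 + (-1589/20656)·1 = 1 ✓
b·c: 1368103/3036432·7/4 + (-71513/5205312)·6 + (-1589/20656)·75/28 = 1/2 ✓
b·c²: 1368103/3036432·49/16 + (-71513/5205312)·36 + (-1589/20656)·5625/784 = 1/3 ✓
b·Ac: (-71513/5205312)·21/4 + (-1589/20656)·(-149/48) = 1/6 ✓
b·c³: 1368103/3036432·343/64 + (-71513/5205312)·216 + (-1589/20656)·421875/21952 = -197359189/97165824 ≠ 1/4 ⇒ order 3.
b·(c∘Ac): (-71513/5205312)·63/2 + (-1589/20656)·(-3725/448) = 273471/1321984 ≠ 1/8
b·Ac²: (-71513/5205312)·147/16 + (-1589/20656)·(-5123/192) = 477491/247872 ≠ 1/12
b·A²c: (-1589/20656)·(-35/8) = 55615/165248 ≠ 1/24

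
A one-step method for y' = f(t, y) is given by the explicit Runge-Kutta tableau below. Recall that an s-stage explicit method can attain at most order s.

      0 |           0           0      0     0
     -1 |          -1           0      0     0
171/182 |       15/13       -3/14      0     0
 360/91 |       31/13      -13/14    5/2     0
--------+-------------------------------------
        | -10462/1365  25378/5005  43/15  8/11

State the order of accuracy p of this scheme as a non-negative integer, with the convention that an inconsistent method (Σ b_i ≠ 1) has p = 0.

b = (-10462/1365, 25378/5005, 43/15, 8/11)
c = (0, -1, 171/182, 360/91)
Ac = (0, 0, 3/14, 1193/364)
Σ b_i: (-10462/1365)·1 + 25378/5005·1 + 43/15·1 + 8/11·1 = 1 ✓
b·c: 25378/5005·(-1) + 43/15·171/182 + 8/11·360/91 = 1/2 ✓
b·c²: 25378/5005·1 + 43/15·29241/33124 + 8/11·129600/8281 = 3143993/165620 ≠ 1/3 ⇒ order 2.
b·Ac: 43/15·3/14 + 8/11·1193/364 = 4287/1430 ≠ 1/6

2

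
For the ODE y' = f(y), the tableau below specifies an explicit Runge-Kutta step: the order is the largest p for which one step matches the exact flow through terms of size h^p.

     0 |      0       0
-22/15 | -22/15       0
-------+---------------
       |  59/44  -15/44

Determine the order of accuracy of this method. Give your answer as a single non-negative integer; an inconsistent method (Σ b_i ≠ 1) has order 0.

b = (59/44, -15/44)
c = (0, -22/15)
Σ b_i: 59/44·1 + (-15/44)·1 = 1 ✓
b·c: (-15/44)·(-22/15) = 1/2 ✓; 2 stages ⇒ order 2.

2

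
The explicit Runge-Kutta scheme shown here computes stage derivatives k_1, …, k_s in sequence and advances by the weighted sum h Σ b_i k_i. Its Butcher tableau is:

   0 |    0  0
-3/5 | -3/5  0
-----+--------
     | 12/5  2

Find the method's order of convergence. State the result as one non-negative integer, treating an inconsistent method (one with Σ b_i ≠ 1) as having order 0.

b = (12/5, 2)
c = (0, -3/5)
Σ b_i: 12/5·1 + 2·1 = 22/5 ≠ 1 ⇒ order 0.

0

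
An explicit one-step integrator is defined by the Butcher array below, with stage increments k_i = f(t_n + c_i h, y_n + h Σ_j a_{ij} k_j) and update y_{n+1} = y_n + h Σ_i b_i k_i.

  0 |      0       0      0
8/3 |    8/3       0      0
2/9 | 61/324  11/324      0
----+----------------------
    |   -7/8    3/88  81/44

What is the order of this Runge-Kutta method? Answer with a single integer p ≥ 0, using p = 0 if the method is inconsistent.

b = (-7/8, 3/88, 81/44)
c = (0, 8/3, 2/9)
Ac = (0, 0, 22/243)
Σ b_i: (-7/8)·1 + 3/88·1 + 81/44·1 = 1 ✓
b·c: 3/88·8/3 + 81/44·2/9 = 1/2 ✓
b·c²: 3/88·64/9 + 81/44·4/81 = 1/3 ✓
b·Ac: 81/44·22/243 = 1/6 ✓; 3 stages ⇒ order 3.

3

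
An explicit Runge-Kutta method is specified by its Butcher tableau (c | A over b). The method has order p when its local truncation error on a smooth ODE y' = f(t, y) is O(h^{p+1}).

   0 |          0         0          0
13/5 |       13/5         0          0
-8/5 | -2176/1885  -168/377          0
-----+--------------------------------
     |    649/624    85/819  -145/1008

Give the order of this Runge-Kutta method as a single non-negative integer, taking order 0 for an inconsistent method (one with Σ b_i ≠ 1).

3

b = (649/624, 85/819, -145/1008)
c = (0, 13/5, -8/5)
Ac = (0, 0, -168/145)
Σ b_i: 649/624·1 + 85/819·1 + (-145/1008)·1 = 1 ✓
b·c: 85/819·13/5 + (-145/1008)·(-8/5) = 1/2 ✓
b·c²: 85/819·169/25 + (-145/1008)·64/25 = 1/3 ✓
b·Ac: (-145/1008)·(-168/145) = 1/6 ✓; 3 stages ⇒ order 3.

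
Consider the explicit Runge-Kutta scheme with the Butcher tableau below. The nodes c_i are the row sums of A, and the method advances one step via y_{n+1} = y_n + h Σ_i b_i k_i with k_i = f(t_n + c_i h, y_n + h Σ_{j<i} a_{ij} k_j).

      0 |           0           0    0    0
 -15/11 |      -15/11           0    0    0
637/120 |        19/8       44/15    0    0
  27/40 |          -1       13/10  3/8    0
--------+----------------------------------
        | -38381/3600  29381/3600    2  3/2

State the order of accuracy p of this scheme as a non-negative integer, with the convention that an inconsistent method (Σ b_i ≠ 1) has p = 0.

b = (-38381/3600, 29381/3600, 2, 3/2)
c = (0, -15/11, 637/120, 27/40)
Ac = (0, 0, -4, 767/3520)
Σ b_i: (-38381/3600)·1 + 29381/3600·1 + 2·1 + 3/2·1 = 1 ✓
b·c: 29381/3600·(-15/11) + 2·637/120 + 3/2·27/40 = 1/2 ✓
b·c²: 29381/3600·225/121 + 2·405769/14400 + 3/2·729/1600 = 22878149/316800 ≠ 1/3 ⇒ order 2.
b·Ac: 2·(-4) + 3/2·767/3520 = -54019/7040 ≠ 1/6

2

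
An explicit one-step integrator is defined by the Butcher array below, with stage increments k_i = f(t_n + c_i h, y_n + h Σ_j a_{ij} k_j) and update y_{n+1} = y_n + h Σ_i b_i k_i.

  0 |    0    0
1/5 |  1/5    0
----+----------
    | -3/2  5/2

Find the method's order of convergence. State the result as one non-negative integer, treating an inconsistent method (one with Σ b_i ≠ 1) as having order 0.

b = (-3/2, 5/2)
c = (0, 1/5)
Σ b_i: (-3/2)·1 + 5/2·1 = 1 ✓
b·c: 5/2·1/5 = 1/2 ✓; 2 stages ⇒ order 2.

2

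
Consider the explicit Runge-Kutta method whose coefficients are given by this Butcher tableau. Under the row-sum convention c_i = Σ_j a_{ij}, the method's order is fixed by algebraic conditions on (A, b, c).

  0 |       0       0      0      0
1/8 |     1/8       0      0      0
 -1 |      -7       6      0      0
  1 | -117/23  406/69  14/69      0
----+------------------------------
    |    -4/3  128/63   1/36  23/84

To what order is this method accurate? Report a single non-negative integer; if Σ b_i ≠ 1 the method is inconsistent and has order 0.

4

b = (-4/3, 128/63, 1/36, 23/84)
c = (0, 1/8, -1, 1)
Ac = (0, 0, 3/4, 49/92)
Σ b_i: (-4/3)·1 + 128/63·1 + 1/36·1 + 23/84·1 = 1 ✓
b·c: 128/63·1/8 + 1/36·(-1) + 23/84·1 = 1/2 ✓
b·c²: 128/63·1/64 + 1/36·1 + 23/84·1 = 1/3 ✓
b·Ac: 1/36·3/4 + 23/84·49/92 = 1/6 ✓
b·c³: 128/63·1/512 + 1/36·(-1) + 23/84·1 = 1/4 ✓
b·(c∘Ac): 1/36·(-3/4) + 23/84·49/92 = 1/8 ✓
b·Ac²: 1/36·3/32 + 23/84·217/736 = 1/12 ✓
b·A²c: 23/84·7/46 = 1/24 ✓; 4 stages ⇒ order 4.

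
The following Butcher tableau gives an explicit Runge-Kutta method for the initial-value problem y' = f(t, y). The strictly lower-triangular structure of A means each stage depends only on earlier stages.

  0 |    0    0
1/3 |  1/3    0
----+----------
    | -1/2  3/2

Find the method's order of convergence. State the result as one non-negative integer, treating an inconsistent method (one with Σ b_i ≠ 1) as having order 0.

b = (-1/2, 3/2)
c = (0, 1/3)
Σ b_i: (-1/2)·1 + 3/2·1 = 1 ✓
b·c: 3/2·1/3 = 1/2 ✓; 2 stages ⇒ order 2.

2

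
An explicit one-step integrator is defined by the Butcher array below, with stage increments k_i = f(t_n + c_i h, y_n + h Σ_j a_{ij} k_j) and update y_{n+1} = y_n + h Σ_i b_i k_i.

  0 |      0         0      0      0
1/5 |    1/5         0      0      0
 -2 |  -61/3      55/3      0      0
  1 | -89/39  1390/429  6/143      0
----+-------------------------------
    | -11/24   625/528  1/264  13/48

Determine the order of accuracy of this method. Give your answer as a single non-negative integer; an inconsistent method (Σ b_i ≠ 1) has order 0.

4

b = (-11/24, 625/528, 1/264, 13/48)
c = (0, 1/5, -2, 1)
Ac = (0, 0, 11/3, 22/39)
Σ b_i: (-11/24)·1 + 625/528·1 + 1/264·1 + 13/48·1 = 1 ✓
b·c: 625/528·1/5 + 1/264·(-2) + 13/48·1 = 1/2 ✓
b·c²: 625/528·1/25 + 1/264·4 + 13/48·1 = 1/3 ✓
b·Ac: 1/264·11/3 + 13/48·22/39 = 1/6 ✓
b·c³: 625/528·1/125 + 1/264·(-8) + 13/48·1 = 1/4 ✓
b·(c∘Ac): 1/264·(-22/3) + 13/48·22/39 = 1/8 ✓
b·Ac²: 1/264·11/15 + 13/48·58/195 = 1/12 ✓
b·A²c: 13/48·2/13 = 1/24 ✓; 4 stages ⇒ order 4.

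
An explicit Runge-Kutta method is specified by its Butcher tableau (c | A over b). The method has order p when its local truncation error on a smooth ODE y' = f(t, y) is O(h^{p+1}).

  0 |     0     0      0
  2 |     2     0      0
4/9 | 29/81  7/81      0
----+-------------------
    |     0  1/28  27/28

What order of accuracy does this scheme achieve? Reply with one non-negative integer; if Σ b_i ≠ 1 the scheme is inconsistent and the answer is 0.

3

b = (0, 1/28, 27/28)
c = (0, 2, 4/9)
Ac = (0, 0, 14/81)
Σ b_i: 1/28·1 + 27/28·1 = 1 ✓
b·c: 1/28·2 + 27/28·4/9 = 1/2 ✓
b·c²: 1/28·4 + 27/28·16/81 = 1/3 ✓
b·Ac: 27/28·14/81 = 1/6 ✓; 3 stages ⇒ order 3.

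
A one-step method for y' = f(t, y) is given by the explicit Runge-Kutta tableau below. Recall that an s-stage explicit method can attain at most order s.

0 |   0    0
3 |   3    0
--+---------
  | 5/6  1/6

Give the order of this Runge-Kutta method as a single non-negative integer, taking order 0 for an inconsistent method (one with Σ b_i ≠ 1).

2

b = (5/6, 1/6)
c = (0, 3)
Σ b_i: 5/6·1 + 1/6·1 = 1 ✓
b·c: 1/6·3 = 1/2 ✓; 2 stages ⇒ order 2.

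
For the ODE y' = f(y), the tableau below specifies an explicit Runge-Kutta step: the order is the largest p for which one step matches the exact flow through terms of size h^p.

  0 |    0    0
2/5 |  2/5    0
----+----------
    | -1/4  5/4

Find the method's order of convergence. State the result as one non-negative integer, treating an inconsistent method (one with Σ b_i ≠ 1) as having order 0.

b = (-1/4, 5/4)
c = (0, 2/5)
Σ b_i: (-1/4)·1 + 5/4·1 = 1 ✓
b·c: 5/4·2/5 = 1/2 ✓; 2 stages ⇒ order 2.

2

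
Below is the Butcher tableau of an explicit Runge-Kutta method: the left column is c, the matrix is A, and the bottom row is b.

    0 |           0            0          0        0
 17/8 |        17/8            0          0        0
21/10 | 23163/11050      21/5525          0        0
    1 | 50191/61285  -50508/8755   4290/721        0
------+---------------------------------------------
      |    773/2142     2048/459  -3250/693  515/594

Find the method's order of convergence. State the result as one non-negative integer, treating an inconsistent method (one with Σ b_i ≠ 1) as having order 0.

b = (773/2142, 2048/459, -3250/693, 515/594)
c = (0, 17/8, 21/10, 1)
Ac = (0, 0, 21/2600, 243/1030)
Σ b_i: 773/2142·1 + 2048/459·1 + (-3250/693)·1 + 515/594·1 = 1 ✓
b·c: 2048/459·17/8 + (-3250/693)·21/10 + 515/594·1 = 1/2 ✓
b·c²: 2048/459·289/64 + (-3250/693)·441/100 + 515/594·1 = 1/3 ✓
b·Ac: (-3250/693)·21/2600 + 515/594·243/1030 = 1/6 ✓
b·c³: 2048/459·4913/512 + (-3250/693)·9261/1000 + 515/594·1 = 1/4 ✓
b·(c∘Ac): (-3250/693)·441/26000 + 515/594·243/1030 = 1/8 ✓
b·Ac²: (-3250/693)·357/20800 + 515/594·1557/8240 = 1/12 ✓
b·A²c: 515/594·99/2060 = 1/24 ✓; 4 stages ⇒ order 4.

4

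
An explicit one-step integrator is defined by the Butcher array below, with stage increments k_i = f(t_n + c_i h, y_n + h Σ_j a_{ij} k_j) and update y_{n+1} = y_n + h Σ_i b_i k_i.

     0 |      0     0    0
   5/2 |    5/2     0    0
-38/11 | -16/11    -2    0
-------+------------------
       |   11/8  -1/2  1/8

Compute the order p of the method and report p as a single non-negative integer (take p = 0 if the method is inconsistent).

1

b = (11/8, -1/2, 1/8)
c = (0, 5/2, -38/11)
Ac = (0, 0, -5)
Σ b_i: 11/8·1 + (-1/2)·1 + 1/8·1 = 1 ✓
b·c: (-1/2)·5/2 + 1/8·(-38/11) = -37/22 ≠ 1/2 ⇒ order 1.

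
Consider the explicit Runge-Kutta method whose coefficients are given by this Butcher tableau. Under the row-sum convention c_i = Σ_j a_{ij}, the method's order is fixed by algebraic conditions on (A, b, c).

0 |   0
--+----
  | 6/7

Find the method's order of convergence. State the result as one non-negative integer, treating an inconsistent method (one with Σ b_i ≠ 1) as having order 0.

b = (6/7)
c = (0)
Σ b_i: 6/7·1 = 6/7 ≠ 1 ⇒ order 0.

0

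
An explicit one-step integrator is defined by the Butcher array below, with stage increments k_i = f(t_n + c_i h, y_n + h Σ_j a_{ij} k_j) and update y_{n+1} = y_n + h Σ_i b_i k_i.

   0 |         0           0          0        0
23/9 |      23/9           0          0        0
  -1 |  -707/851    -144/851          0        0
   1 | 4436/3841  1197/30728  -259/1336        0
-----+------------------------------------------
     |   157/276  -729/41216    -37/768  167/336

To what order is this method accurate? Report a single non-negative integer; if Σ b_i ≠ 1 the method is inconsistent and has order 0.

b = (157/276, -729/41216, -37/768, 167/336)
c = (0, 23/9, -1, 1)
Ac = (0, 0, -16/37, 49/167)
Σ b_i: 157/276·1 + (-729/41216)·1 + (-37/768)·1 + 167/336·1 = 1 ✓
b·c: (-729/41216)·23/9 + (-37/768)·(-1) + 167/336·1 = 1/2 ✓
b·c²: (-729/41216)·529/81 + (-37/768)·1 + 167/336·1 = 1/3 ✓
b·Ac: (-37/768)·(-16/37) + 167/336·49/167 = 1/6 ✓
b·c³: (-729/41216)·12167/729 + (-37/768)·(-1) + 167/336·1 = 1/4 ✓
b·(c∘Ac): (-37/768)·16/37 + 167/336·49/167 = 1/8 ✓
b·Ac²: (-37/768)·(-368/333) + 167/336·91/1503 = 1/12 ✓
b·A²c: 167/336·14/167 = 1/24 ✓; 4 stages ⇒ order 4.

4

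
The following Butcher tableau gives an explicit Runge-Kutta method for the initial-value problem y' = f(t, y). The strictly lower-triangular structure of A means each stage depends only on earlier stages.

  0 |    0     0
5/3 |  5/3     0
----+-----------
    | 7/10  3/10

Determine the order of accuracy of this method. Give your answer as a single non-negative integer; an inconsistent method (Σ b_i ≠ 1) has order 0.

b = (7/10, 3/10)
c = (0, 5/3)
Σ b_i: 7/10·1 + 3/10·1 = 1 ✓
b·c: 3/10·5/3 = 1/2 ✓; 2 stages ⇒ order 2.

2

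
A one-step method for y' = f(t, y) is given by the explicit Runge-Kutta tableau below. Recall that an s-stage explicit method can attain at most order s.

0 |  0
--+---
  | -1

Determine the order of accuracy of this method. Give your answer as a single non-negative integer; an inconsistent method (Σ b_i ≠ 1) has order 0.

0

b = (-1)
c = (0)
Σ b_i: (-1)·1 = -1 ≠ 1 ⇒ order 0.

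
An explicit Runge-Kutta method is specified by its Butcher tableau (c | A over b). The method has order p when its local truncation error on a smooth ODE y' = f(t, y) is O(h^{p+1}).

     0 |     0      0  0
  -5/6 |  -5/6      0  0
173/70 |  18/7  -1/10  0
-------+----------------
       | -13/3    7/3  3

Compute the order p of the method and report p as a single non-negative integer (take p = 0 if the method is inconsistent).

b = (-13/3, 7/3, 3)
c = (0, -5/6, 173/70)
Ac = (0, 0, 1/12)
Σ b_i: (-13/3)·1 + 7/3·1 + 3·1 = 1 ✓
b·c: 7/3·(-5/6) + 3·173/70 = 1723/315 ≠ 1/2 ⇒ order 1.

1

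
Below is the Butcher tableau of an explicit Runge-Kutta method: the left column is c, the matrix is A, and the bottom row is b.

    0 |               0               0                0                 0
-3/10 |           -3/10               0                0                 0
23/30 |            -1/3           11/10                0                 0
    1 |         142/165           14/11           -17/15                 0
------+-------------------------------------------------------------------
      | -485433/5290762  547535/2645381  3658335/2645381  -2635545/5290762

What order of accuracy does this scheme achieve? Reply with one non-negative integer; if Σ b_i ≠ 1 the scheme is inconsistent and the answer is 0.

b = (-485433/5290762, 547535/2645381, 3658335/2645381, -2635545/5290762)
c = (0, -3/10, 23/30, 1)
Ac = (0, 0, -33/100, -6191/4950)
Σ b_i: (-485433/5290762)·1 + 547535/2645381·1 + 3658335/2645381·1 + (-2635545/5290762)·1 = 1 ✓
b·c: 547535/2645381·(-3/10) + 3658335/2645381·23/30 + (-2635545/5290762)·1 = 1/2 ✓
b·c²: 547535/2645381·9/100 + 3658335/2645381·529/900 + (-2635545/5290762)·1 = 1/3 ✓
b·Ac: 3658335/2645381·(-33/100) + (-2635545/5290762)·(-6191/4950) = 1/6 ✓
b·c³: 547535/2645381·(-27/1000) + 3658335/2645381·12167/27000 + (-2635545/5290762)·1 = 284398381/2380842900 ≠ 1/4 ⇒ order 3.
b·(c∘Ac): 3658335/2645381·(-253/1000) + (-2635545/5290762)·(-6191/4950) = 433553177/1587228600 ≠ 1/8
b·Ac²: 3658335/2645381·99/1000 + (-2635545/5290762)·(-81913/148500) = 980155823/2380842900 ≠ 1/12
b·A²c: (-2635545/5290762)·187/500 = -98569383/529076200 ≠ 1/24

3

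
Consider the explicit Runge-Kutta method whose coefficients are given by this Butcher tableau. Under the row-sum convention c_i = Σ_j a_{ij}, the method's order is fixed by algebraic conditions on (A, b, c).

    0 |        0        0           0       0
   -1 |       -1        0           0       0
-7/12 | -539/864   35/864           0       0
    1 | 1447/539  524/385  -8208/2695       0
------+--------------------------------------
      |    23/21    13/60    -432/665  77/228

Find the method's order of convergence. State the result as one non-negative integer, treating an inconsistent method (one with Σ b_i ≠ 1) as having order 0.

b = (23/21, 13/60, -432/665, 77/228)
c = (0, -1, -7/12, 1)
Ac = (0, 0, -35/864, 32/77)
Σ b_i: 23/21·1 + 13/60·1 + (-432/665)·1 + 77/228·1 = 1 ✓
b·c: 13/60·(-1) + (-432/665)·(-7/12) + 77/228·1 = 1/2 ✓
b·c²: 13/60·1 + (-432/665)·49/144 + 77/228·1 = 1/3 ✓
b·Ac: (-432/665)·(-35/864) + 77/228·32/77 = 1/6 ✓
b·c³: 13/60·(-1) + (-432/665)·(-343/1728) + 77/228·1 = 1/4 ✓
b·(c∘Ac): (-432/665)·245/10368 + 77/228·32/77 = 1/8 ✓
b·Ac²: (-432/665)·35/864 + 77/228·25/77 = 1/12 ✓
b·A²c: 77/228·19/154 = 1/24 ✓; 4 stages ⇒ order 4.

4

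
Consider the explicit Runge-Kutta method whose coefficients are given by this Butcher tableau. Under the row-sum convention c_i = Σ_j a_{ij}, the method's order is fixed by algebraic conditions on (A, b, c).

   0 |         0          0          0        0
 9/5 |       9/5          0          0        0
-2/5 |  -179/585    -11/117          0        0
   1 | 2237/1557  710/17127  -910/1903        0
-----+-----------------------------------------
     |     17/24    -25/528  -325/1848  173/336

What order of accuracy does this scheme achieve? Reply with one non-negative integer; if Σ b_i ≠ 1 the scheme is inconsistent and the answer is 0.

b = (17/24, -25/528, -325/1848, 173/336)
c = (0, 9/5, -2/5, 1)
Ac = (0, 0, -11/65, 46/173)
Σ b_i: 17/24·1 + (-25/528)·1 + (-325/1848)·1 + 173/336·1 = 1 ✓
b·c: (-25/528)·9/5 + (-325/1848)·(-2/5) + 173/336·1 = 1/2 ✓
b·c²: (-25/528)·81/25 + (-325/1848)·4/25 + 173/336·1 = 1/3 ✓
b·Ac: (-325/1848)·(-11/65) + 173/336·46/173 = 1/6 ✓
b·c³: (-25/528)·729/125 + (-325/1848)·(-8/125) + 173/336·1 = 1/4 ✓
b·(c∘Ac): (-325/1848)·22/325 + 173/336·46/173 = 1/8 ✓
b·Ac²: (-325/1848)·(-99/325) + 173/336·10/173 = 1/12 ✓
b·A²c: 173/336·14/173 = 1/24 ✓; 4 stages ⇒ order 4.

4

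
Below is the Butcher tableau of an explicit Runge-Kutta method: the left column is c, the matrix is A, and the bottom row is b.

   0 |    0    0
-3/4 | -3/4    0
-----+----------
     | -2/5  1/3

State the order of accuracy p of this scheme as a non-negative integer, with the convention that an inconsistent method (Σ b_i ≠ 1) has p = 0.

b = (-2/5, 1/3)
c = (0, -3/4)
Σ b_i: (-2/5)·1 + 1/3·1 = -1/15 ≠ 1 ⇒ order 0.

0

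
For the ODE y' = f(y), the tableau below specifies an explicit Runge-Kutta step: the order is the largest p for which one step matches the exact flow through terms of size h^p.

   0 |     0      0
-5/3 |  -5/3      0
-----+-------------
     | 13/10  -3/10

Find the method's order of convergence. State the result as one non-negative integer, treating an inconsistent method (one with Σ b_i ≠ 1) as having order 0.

b = (13/10, -3/10)
c = (0, -5/3)
Σ b_i: 13/10·1 + (-3/10)·1 = 1 ✓
b·c: (-3/10)·(-5/3) = 1/2 ✓; 2 stages ⇒ order 2.

2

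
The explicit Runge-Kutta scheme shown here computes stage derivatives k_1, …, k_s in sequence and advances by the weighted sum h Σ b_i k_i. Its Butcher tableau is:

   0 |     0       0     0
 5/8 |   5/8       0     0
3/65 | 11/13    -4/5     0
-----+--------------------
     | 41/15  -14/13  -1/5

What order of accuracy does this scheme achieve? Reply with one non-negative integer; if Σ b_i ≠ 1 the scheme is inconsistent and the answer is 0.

b = (41/15, -14/13, -1/5)
c = (0, 5/8, 3/65)
Ac = (0, 0, -1/2)
Σ b_i: 41/15·1 + (-14/13)·1 + (-1/5)·1 = 284/195 ≠ 1 ⇒ order 0.

0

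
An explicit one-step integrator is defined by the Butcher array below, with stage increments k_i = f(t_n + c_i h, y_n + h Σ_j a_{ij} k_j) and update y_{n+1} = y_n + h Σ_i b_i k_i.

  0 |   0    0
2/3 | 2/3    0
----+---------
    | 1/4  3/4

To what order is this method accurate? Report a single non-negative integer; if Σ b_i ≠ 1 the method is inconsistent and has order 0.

2

b = (1/4, 3/4)
c = (0, 2/3)
Σ b_i: 1/4·1 + 3/4·1 = 1 ✓
b·c: 3/4·2/3 = 1/2 ✓; 2 stages ⇒ order 2.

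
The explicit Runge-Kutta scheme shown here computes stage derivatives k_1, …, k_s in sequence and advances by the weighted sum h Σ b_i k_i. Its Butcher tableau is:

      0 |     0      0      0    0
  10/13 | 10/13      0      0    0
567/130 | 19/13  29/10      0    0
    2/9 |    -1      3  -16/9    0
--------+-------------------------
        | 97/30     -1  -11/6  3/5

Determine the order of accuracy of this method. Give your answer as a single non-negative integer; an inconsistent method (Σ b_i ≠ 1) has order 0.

b = (97/30, -1, -11/6, 3/5)
c = (0, 10/13, 567/130, 2/9)
Ac = (0, 0, 29/13, -354/65)
Σ b_i: 97/30·1 + (-1)·1 + (-11/6)·1 + 3/5·1 = 1 ✓
b·c: (-1)·10/13 + (-11/6)·567/130 + 3/5·2/9 = -6733/780 ≠ 1/2 ⇒ order 1.

1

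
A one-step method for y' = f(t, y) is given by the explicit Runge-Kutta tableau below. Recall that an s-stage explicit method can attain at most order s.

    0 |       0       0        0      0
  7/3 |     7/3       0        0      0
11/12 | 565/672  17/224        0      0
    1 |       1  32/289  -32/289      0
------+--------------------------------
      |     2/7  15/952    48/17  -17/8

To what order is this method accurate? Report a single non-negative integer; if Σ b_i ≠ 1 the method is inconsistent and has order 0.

b = (2/7, 15/952, 48/17, -17/8)
c = (0, 7/3, 11/12, 1)
Ac = (0, 0, 17/96, 8/51)
Σ b_i: 2/7·1 + 15/952·1 + 48/17·1 + (-17/8)·1 = 1 ✓
b·c: 15/952·7/3 + 48/17·11/12 + (-17/8)·1 = 1/2 ✓
b·c²: 15/952·49/9 + 48/17·121/144 + (-17/8)·1 = 1/3 ✓
b·Ac: 48/17·17/96 + (-17/8)·8/51 = 1/6 ✓
b·c³: 15/952·343/27 + 48/17·1331/1728 + (-17/8)·1 = 1/4 ✓
b·(c∘Ac): 48/17·187/1152 + (-17/8)·8/51 = 1/8 ✓
b·Ac²: 48/17·119/288 + (-17/8)·26/51 = 1/12 ✓
b·A²c: (-17/8)·(-1/51) = 1/24 ✓; 4 stages ⇒ order 4.

4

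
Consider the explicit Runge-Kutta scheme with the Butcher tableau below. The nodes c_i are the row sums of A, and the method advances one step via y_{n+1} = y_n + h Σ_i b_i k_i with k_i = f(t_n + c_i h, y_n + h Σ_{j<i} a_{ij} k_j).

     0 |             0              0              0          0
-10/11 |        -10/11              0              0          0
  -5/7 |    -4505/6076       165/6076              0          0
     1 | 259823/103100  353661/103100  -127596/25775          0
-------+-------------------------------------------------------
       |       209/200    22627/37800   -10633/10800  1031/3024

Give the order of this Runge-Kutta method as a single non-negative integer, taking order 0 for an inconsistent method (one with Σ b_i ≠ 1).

b = (209/200, 22627/37800, -10633/10800, 1031/3024)
c = (0, -10/11, -5/7, 1)
Ac = (0, 0, -75/3038, 861/2062)
Σ b_i: 209/200·1 + 22627/37800·1 + (-10633/10800)·1 + 1031/3024·1 = 1 ✓
b·c: 22627/37800·(-10/11) + (-10633/10800)·(-5/7) + 1031/3024·1 = 1/2 ✓
b·c²: 22627/37800·100/121 + (-10633/10800)·25/49 + 1031/3024·1 = 1/3 ✓
b·Ac: (-10633/10800)·(-75/3038) + 1031/3024·861/2062 = 1/6 ✓
b·c³: 22627/37800·(-1000/1331) + (-10633/10800)·(-125/343) + 1031/3024·1 = 1/4 ✓
b·(c∘Ac): (-10633/10800)·375/21266 + 1031/3024·861/2062 = 1/8 ✓
b·Ac²: (-10633/10800)·375/16709 + 1031/3024·3507/11341 = 1/12 ✓
b·A²c: 1031/3024·126/1031 = 1/24 ✓; 4 stages ⇒ order 4.

4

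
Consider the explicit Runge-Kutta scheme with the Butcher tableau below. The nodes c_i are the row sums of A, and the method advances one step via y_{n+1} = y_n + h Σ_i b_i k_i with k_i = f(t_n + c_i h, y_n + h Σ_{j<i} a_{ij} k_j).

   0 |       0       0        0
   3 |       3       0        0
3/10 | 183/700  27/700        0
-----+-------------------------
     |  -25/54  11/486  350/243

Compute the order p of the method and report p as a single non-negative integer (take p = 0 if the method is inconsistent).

b = (-25/54, 11/486, 350/243)
c = (0, 3, 3/10)
Ac = (0, 0, 81/700)
Σ b_i: (-25/54)·1 + 11/486·1 + 350/243·1 = 1 ✓
b·c: 11/486·3 + 350/243·3/10 = 1/2 ✓
b·c²: 11/486·9 + 350/243·9/100 = 1/3 ✓
b·Ac: 350/243·81/700 = 1/6 ✓; 3 stages ⇒ order 3.

3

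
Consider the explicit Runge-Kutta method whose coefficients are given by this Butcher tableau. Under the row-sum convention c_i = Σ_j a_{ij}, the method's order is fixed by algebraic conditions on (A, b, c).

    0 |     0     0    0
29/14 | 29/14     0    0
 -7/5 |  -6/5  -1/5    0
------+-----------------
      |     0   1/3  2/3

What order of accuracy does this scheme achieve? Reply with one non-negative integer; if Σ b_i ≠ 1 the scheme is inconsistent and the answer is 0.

b = (0, 1/3, 2/3)
c = (0, 29/14, -7/5)
Ac = (0, 0, -29/70)
Σ b_i: 1/3·1 + 2/3·1 = 1 ✓
b·c: 1/3·29/14 + 2/3·(-7/5) = -17/70 ≠ 1/2 ⇒ order 1.

1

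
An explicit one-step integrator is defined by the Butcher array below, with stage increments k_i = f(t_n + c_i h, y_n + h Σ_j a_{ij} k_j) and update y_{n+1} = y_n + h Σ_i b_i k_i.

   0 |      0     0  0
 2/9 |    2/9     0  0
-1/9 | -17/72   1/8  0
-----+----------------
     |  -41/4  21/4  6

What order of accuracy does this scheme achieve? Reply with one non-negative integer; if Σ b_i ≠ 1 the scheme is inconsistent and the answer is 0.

b = (-41/4, 21/4, 6)
c = (0, 2/9, -1/9)
Ac = (0, 0, 1/36)
Σ b_i: (-41/4)·1 + 21/4·1 + 6·1 = 1 ✓
b·c: 21/4·2/9 + 6·(-1/9) = 1/2 ✓
b·c²: 21/4·4/81 + 6·1/81 = 1/3 ✓
b·Ac: 6·1/36 = 1/6 ✓; 3 stages ⇒ order 3.

3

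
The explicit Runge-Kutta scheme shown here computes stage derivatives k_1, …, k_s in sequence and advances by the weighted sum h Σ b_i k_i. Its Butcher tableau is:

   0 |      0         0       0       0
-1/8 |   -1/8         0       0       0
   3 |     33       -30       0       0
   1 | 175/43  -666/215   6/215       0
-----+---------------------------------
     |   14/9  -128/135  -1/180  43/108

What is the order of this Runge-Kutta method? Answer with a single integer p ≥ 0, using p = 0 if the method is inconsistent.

b = (14/9, -128/135, -1/180, 43/108)
c = (0, -1/8, 3, 1)
Ac = (0, 0, 15/4, 81/172)
Σ b_i: 14/9·1 + (-128/135)·1 + (-1/180)·1 + 43/108·1 = 1 ✓
b·c: (-128/135)·(-1/8) + (-1/180)·3 + 43/108·1 = 1/2 ✓
b·c²: (-128/135)·1/64 + (-1/180)·9 + 43/108·1 = 1/3 ✓
b·Ac: (-1/180)·15/4 + 43/108·81/172 = 1/6 ✓
b·c³: (-128/135)·(-1/512) + (-1/180)·27 + 43/108·1 = 1/4 ✓
b·(c∘Ac): (-1/180)·45/4 + 43/108·81/172 = 1/8 ✓
b·Ac²: (-1/180)·(-15/32) + 43/108·279/1376 = 1/12 ✓
b·A²c: 43/108·9/86 = 1/24 ✓; 4 stages ⇒ order 4.

4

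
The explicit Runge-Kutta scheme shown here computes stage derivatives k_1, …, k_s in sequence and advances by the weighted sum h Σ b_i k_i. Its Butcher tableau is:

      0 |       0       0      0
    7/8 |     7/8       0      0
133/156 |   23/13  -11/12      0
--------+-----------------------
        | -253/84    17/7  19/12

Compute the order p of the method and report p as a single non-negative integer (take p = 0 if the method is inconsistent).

1

b = (-253/84, 17/7, 19/12)
c = (0, 7/8, 133/156)
Ac = (0, 0, -77/96)
Σ b_i: (-253/84)·1 + 17/7·1 + 19/12·1 = 1 ✓
b·c: 17/7·7/8 + 19/12·133/156 = 6505/1872 ≠ 1/2 ⇒ order 1.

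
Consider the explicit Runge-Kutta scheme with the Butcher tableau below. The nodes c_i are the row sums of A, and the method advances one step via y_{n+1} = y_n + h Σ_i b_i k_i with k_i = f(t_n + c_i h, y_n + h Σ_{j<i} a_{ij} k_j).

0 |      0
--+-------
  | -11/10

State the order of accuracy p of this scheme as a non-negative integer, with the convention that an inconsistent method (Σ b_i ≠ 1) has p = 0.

b = (-11/10)
c = (0)
Σ b_i: (-11/10)·1 = -11/10 ≠ 1 ⇒ order 0.

0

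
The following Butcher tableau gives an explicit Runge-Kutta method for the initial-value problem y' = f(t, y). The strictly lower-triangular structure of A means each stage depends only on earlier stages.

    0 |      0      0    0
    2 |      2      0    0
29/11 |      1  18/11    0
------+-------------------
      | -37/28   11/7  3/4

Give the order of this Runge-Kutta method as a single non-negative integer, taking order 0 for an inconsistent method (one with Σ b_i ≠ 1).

b = (-37/28, 11/7, 3/4)
c = (0, 2, 29/11)
Ac = (0, 0, 36/11)
Σ b_i: (-37/28)·1 + 11/7·1 + 3/4·1 = 1 ✓
b·c: 11/7·2 + 3/4·29/11 = 1577/308 ≠ 1/2 ⇒ order 1.

1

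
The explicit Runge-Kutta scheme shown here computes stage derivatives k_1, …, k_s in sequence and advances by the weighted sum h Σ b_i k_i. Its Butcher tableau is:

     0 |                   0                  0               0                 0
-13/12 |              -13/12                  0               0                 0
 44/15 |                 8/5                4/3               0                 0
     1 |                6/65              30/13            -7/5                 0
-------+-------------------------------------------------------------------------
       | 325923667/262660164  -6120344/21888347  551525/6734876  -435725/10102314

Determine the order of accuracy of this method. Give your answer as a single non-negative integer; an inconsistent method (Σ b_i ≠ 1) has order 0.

b = (325923667/262660164, -6120344/21888347, 551525/6734876, -435725/10102314)
c = (0, -13/12, 44/15, 1)
Ac = (0, 0, -13/9, -991/150)
Σ b_i: 325923667/262660164·1 + (-6120344/21888347)·1 + 551525/6734876·1 + (-435725/10102314)·1 = 1 ✓
b·c: (-6120344/21888347)·(-13/12) + 551525/6734876·44/15 + (-435725/10102314)·1 = 1/2 ✓
b·c²: (-6120344/21888347)·169/144 + 551525/6734876·1936/225 + (-435725/10102314)·1 = 1/3 ✓
b·Ac: 551525/6734876·(-13/9) + (-435725/10102314)·(-991/150) = 1/6 ✓
b·c³: (-6120344/21888347)·(-2197/1728) + 551525/6734876·85184/3375 + (-435725/10102314)·1 = 4326519283/1818416520 ≠ 1/4 ⇒ order 3.
b·(c∘Ac): 551525/6734876·(-572/135) + (-435725/10102314)·(-991/150) = -11278043/181841652 ≠ 1/8
b·Ac²: 551525/6734876·169/108 + (-435725/10102314)·(-84041/9000) = 965394607/1818416520 ≠ 1/12
b·A²c: (-435725/10102314)·91/45 = -7930195/90920826 ≠ 1/24

3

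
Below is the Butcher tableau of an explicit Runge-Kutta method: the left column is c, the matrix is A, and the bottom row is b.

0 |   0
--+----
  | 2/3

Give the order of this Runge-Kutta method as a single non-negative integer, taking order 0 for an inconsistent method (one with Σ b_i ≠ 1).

b = (2/3)
c = (0)
Σ b_i: 2/3·1 = 2/3 ≠ 1 ⇒ order 0.

0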